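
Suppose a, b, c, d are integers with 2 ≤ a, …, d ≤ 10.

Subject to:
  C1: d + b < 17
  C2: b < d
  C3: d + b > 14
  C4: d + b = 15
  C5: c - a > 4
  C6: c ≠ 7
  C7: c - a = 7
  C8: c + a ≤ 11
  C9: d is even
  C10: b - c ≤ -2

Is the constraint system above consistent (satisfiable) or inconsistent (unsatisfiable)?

Satisfiable

Try a = 2, b = 5, c = 9, d = 10.
Check constraint 1: d + b = 15; constraint 3: d + b = 15; constraint 4: d + b = 15. The remaining constraints are straightforward to verify.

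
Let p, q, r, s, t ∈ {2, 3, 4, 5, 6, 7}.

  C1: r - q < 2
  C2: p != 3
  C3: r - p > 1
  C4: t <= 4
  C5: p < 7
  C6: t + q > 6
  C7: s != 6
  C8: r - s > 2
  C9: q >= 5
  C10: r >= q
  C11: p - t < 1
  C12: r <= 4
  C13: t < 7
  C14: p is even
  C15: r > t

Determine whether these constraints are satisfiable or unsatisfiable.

Unsatisfiable

From constraint 9: q ≥ 5. From constraints 10 and 12: q ≤ r and r ≤ 4, so q ≤ 4. But 4 < 5, so no value of q works.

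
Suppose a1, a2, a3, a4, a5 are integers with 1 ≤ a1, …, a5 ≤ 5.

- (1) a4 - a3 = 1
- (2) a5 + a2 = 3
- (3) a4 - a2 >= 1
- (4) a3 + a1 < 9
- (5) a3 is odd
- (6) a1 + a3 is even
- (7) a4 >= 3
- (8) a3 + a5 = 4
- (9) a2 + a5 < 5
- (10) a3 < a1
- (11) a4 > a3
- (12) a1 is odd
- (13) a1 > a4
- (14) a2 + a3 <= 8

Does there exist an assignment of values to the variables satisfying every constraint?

Take a1 = 5, a2 = 2, a3 = 3, a4 = 4, a5 = 1. Then constraint 1: a4 - a3 = 1; constraint 2: a5 + a2 = 3; constraint 3: a4 - a2 = 2, and every other listed constraint is also met.

Satisfiable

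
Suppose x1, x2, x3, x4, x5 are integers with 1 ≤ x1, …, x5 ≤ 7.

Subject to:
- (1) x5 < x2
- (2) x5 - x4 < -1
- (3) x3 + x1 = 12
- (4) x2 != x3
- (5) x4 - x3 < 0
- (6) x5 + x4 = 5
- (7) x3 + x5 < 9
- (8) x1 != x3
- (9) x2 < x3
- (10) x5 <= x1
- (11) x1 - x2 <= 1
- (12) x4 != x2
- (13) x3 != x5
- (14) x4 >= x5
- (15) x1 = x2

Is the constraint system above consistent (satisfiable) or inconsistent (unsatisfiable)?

Take x1 = 5, x2 = 5, x3 = 7, x4 = 4, x5 = 1. Then constraint 2: x5 - x4 = -3; constraint 3: x3 + x1 = 12; constraint 5: x4 - x3 = -3, and every other listed constraint is also met.

Satisfiable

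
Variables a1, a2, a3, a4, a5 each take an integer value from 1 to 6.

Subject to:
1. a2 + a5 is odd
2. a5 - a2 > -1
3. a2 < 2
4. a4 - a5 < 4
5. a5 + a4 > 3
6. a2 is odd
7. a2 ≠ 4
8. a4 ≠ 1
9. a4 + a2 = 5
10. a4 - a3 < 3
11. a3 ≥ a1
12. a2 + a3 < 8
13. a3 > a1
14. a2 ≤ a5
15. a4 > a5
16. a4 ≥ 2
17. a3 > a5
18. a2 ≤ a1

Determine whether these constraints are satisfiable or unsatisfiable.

Try a1 = 3, a2 = 1, a3 = 4, a4 = 4, a5 = 2.
Check constraint 2: a5 - a2 = 1; constraint 4: a4 - a5 = 2; constraint 5: a5 + a4 = 6. The remaining constraints are straightforward to verify.

Satisfiable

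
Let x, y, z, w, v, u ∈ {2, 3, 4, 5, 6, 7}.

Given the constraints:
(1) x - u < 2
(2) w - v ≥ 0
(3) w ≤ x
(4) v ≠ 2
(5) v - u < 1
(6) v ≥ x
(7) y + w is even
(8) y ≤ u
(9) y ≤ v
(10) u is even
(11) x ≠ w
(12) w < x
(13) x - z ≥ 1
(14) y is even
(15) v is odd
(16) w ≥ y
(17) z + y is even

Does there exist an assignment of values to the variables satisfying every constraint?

Unsatisfiable

Constraints 2, 6, and 12 give x ≤ v, v ≤ w, w < x. Chaining: x ≤ v ≤ w < x, which forces x < x — impossible.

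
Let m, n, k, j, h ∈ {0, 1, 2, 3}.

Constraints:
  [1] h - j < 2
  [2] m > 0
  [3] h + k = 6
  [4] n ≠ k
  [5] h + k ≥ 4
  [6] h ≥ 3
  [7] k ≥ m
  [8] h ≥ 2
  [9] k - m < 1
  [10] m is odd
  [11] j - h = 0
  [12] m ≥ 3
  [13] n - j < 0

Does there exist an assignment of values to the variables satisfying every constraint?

Satisfiable

Setting (m, n, k, j, h) = (3, 1, 3, 3, 3) satisfies everything: constraint 1: h - j = 0; constraint 3: h + k = 6; constraint 5: h + k = 6, and the others follow.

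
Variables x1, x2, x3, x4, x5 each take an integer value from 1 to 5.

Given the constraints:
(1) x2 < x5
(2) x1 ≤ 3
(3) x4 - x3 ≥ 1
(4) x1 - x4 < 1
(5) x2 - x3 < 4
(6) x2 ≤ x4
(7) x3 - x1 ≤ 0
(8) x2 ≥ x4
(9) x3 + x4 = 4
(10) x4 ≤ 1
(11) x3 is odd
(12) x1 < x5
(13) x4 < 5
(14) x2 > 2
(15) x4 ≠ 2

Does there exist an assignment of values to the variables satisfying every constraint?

Unsatisfiable

From constraint 14: x2 ≥ 3. From constraints 6 and 10: x2 ≤ x4 and x4 ≤ 1, so x2 ≤ 1. But 1 < 3, so no value of x2 works.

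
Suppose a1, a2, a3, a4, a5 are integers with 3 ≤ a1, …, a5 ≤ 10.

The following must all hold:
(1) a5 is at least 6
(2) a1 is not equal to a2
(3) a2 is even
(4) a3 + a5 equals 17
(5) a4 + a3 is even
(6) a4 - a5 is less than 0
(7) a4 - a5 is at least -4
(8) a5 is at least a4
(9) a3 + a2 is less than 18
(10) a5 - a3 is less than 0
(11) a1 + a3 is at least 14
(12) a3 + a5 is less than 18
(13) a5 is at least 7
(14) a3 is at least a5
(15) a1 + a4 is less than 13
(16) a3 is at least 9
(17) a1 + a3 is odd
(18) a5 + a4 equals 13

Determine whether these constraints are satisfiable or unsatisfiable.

One satisfying assignment is a1 = 5, a2 = 6, a3 = 10, a4 = 6, a5 = 7.
For the less obvious constraints — constraint 4: a3 + a5 = 17; constraint 6: a4 - a5 = -1; constraint 7: a4 - a5 = -1 — and the others hold by inspection.

Satisfiable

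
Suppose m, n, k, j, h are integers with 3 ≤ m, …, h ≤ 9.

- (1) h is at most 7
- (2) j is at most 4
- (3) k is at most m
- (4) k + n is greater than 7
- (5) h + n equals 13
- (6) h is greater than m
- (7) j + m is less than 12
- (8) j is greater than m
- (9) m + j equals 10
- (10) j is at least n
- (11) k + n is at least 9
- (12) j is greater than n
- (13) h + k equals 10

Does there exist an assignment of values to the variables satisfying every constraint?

From constraint 1: h ≤ 7. From constraints 2 and 10: n ≤ j ≤ 4. Hence h + n ≤ 11. But constraint 5 requires h + n = 13, and 13 > 11. Contradiction.

Unsatisfiable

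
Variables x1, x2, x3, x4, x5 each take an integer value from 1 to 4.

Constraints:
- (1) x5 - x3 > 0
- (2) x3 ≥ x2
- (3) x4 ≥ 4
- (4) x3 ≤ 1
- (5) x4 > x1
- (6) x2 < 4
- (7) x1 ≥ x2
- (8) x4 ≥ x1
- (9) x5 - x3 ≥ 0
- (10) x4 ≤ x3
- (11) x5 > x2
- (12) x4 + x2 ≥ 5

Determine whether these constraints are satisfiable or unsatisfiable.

From constraints 3 and 10: x3 ≥ x4 and x4 ≥ 4, so x3 ≥ 4. From constraint 4: x3 ≤ 1. But 1 < 4, so no value of x3 works.

Unsatisfiable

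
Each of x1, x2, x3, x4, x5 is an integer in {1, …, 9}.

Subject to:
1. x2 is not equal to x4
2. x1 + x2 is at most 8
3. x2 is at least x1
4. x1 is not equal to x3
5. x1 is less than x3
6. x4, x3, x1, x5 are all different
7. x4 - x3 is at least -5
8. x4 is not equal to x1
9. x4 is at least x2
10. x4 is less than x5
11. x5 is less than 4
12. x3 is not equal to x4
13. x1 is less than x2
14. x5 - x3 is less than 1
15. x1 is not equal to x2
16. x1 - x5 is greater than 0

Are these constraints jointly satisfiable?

Constraints 9, 10, 13, and 16 give x1 < x2, x2 ≤ x4, x4 < x5, x5 < x1. Chaining: x1 < x2 ≤ x4 < x5 < x1, which forces x1 < x1 — impossible.

Unsatisfiable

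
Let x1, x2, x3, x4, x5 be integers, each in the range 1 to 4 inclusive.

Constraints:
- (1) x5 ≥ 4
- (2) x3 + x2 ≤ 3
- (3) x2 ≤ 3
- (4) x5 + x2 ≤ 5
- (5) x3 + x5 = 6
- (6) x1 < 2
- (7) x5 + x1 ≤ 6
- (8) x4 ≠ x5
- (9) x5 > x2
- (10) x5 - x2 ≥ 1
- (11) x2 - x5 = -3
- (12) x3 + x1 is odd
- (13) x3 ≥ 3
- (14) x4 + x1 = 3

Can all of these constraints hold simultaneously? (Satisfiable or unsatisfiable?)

From constraint 13: x3 ≥ 3. From constraint 1: x5 ≥ 4. Hence x3 + x5 ≥ 7. But constraint 5 requires x3 + x5 = 6, and 6 < 7. Contradiction.

Unsatisfiable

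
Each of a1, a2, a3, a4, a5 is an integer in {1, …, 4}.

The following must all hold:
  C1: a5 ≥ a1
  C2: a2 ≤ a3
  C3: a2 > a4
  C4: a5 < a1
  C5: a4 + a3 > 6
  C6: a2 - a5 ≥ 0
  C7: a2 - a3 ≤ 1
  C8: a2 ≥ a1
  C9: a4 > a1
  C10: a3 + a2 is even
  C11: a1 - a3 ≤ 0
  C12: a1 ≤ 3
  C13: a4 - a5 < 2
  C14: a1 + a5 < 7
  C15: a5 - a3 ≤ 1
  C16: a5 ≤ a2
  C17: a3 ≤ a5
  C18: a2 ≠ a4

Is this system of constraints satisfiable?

Unsatisfiable

Constraints 2, 3, 4, 9, and 17 give a5 < a1, a1 < a4, a4 < a2, a2 ≤ a3, a3 ≤ a5. Chaining: a5 < a1 < a4 < a2 ≤ a3 ≤ a5, which forces a5 < a5 — impossible.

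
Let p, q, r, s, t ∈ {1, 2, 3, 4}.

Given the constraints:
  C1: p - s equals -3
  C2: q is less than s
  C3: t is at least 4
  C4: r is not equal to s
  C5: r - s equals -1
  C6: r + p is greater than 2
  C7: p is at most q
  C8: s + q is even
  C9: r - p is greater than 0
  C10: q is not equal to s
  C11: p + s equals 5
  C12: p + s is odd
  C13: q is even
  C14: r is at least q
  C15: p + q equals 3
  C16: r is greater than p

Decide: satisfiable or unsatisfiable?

Setting (p, q, r, s, t) = (1, 2, 3, 4, 4) satisfies everything: constraint 1: p - s = -3; constraint 5: r - s = -1, and the others follow.

Satisfiable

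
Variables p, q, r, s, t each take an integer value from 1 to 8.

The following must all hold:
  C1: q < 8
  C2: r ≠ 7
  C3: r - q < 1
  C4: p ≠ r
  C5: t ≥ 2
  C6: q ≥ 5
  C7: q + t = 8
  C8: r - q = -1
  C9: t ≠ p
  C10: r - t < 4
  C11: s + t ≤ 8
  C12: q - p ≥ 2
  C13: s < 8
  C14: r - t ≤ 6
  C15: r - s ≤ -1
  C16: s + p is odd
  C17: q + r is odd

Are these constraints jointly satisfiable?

The assignment p = 3, q = 6, r = 5, s = 6, t = 2 works:
  constraint 3 holds since r - q = -1.
  constraint 7 holds since q + t = 8.
  constraint 8 holds since r - q = -1.
The rest check out directly.

Satisfiable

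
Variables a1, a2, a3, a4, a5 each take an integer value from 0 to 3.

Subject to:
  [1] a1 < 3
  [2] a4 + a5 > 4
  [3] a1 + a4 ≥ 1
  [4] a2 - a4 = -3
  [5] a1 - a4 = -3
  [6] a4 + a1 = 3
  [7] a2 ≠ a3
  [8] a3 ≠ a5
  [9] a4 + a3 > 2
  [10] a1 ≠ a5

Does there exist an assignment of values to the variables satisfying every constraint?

Satisfiable

The assignment a1 = 0, a2 = 0, a3 = 1, a4 = 3, a5 = 2 works:
  constraint 2 holds since a4 + a5 = 5.
  constraint 3 holds since a1 + a4 = 3.
  constraint 4 holds since a2 - a4 = -3.
The rest check out directly.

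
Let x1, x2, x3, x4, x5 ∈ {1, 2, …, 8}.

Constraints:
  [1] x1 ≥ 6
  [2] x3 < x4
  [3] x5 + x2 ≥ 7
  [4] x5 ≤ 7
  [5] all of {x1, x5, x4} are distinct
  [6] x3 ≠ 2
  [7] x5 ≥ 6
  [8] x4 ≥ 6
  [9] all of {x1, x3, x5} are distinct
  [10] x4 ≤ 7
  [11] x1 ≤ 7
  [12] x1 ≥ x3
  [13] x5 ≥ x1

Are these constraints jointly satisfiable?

Unsatisfiable

Constraints 1, 4, 7, 8, 10, and 11 confine each of x1, x5, x4 to the 2 values {6, 7}.
Constraint 5 requires all 3 of them to be distinct, but only 2 values are available — impossible by the pigeonhole principle.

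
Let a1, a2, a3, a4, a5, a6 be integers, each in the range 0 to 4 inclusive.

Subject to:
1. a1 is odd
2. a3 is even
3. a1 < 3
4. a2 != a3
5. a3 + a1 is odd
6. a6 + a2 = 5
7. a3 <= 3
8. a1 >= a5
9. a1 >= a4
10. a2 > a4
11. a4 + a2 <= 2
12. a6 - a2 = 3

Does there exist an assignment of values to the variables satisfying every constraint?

Satisfiable

Setting (a1, a2, a3, a4, a5, a6) = (1, 1, 0, 0, 0, 4) satisfies everything: constraint 6: a6 + a2 = 5; constraint 11: a4 + a2 = 1, and the others follow.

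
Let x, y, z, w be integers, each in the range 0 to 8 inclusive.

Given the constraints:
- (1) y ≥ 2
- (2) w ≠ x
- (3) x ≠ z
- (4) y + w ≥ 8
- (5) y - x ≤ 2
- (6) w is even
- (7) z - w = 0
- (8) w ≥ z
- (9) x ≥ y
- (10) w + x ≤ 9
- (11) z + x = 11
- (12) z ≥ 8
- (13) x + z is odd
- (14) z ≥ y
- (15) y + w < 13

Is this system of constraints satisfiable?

From constraints 8 and 12: w ≥ z ≥ 8. From constraints 1 and 9: x ≥ y ≥ 2. Hence w + x ≥ 10. But constraint 10 requires w + x ≤ 9, and 9 < 10. Contradiction.

Unsatisfiable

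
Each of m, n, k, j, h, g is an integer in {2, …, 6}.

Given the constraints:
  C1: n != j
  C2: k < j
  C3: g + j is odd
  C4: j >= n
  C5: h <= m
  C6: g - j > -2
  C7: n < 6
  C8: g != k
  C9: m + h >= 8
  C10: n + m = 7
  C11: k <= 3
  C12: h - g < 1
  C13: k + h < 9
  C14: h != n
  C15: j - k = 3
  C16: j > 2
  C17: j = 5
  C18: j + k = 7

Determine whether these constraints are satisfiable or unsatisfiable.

Setting (m, n, k, j, h, g) = (5, 2, 2, 5, 5, 6) satisfies everything: constraint 6: g - j = 1; constraint 9: m + h = 10; constraint 10: n + m = 7, and the others follow.

Satisfiable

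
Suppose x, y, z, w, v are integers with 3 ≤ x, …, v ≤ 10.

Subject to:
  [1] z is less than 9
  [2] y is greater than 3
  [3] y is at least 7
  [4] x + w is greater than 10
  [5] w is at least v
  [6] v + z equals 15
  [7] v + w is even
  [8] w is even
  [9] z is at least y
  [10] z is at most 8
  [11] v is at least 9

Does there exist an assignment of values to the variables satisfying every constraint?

Unsatisfiable

From constraint 11: v ≥ 9. From constraints 3 and 9: z ≥ y ≥ 7. Hence v + z ≥ 16. But constraint 6 requires v + z = 15, and 15 < 16. Contradiction.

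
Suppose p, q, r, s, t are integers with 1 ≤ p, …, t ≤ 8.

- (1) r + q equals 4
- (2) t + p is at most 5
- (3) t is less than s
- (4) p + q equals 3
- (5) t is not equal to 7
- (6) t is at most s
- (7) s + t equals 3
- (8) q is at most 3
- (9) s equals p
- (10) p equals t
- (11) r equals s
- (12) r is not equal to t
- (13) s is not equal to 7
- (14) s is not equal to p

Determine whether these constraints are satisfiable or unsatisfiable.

Unsatisfiable

From constraints 9, 10, and 11, r = s = p = t, so r = t. But constraint 12 says r ≠ t. Contradiction.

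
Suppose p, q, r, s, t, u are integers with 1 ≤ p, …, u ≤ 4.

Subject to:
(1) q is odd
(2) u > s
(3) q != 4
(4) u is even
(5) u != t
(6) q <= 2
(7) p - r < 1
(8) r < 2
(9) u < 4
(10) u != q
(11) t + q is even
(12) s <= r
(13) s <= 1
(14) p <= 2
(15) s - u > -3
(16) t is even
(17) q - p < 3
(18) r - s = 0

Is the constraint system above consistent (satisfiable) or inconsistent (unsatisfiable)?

Constraint 16 makes t even and constraint 1 makes q odd, so t + q must be odd. Constraint 11 says t + q is even — contradiction.

Unsatisfiable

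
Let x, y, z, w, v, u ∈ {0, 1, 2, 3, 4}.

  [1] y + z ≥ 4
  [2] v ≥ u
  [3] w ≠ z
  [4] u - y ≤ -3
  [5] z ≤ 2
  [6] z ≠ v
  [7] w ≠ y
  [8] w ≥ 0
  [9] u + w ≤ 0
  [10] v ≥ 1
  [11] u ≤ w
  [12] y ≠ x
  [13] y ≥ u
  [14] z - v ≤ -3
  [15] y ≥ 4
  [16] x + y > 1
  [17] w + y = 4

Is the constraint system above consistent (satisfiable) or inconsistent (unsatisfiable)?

One satisfying assignment is x = 0, y = 4, z = 1, w = 0, v = 4, u = 0.
For the less obvious constraints — constraint 1: y + z = 5; constraint 4: u - y = -4; constraint 9: u + w = 0 — and the others hold by inspection.

Satisfiable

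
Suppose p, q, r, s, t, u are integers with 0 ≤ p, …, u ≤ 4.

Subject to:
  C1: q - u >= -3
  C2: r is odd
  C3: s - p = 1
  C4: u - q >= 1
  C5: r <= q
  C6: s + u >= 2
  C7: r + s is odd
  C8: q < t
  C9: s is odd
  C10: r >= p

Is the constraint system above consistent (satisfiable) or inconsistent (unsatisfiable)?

Constraint 2 makes r odd and constraint 9 makes s odd, so r + s must be even. Constraint 7 says r + s is odd — contradiction.

Unsatisfiable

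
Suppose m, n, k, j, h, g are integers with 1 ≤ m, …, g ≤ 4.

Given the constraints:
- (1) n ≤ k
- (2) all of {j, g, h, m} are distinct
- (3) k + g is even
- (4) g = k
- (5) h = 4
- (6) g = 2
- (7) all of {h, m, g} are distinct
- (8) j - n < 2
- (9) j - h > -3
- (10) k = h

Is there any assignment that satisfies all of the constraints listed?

Constraint 6 fixes g = 2 and constraint 5 fixes h = 4. Constraints 4 and 10 give g = k = h, so g = h. But 2 ≠ 4 — contradiction.

Unsatisfiable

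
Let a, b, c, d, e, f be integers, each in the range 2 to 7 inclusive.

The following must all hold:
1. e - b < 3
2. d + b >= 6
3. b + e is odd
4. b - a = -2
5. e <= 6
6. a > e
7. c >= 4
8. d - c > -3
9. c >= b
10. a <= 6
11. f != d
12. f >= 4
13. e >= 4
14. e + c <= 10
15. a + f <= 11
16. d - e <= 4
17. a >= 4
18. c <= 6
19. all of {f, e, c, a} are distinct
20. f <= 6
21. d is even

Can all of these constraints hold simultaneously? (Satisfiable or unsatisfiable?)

Constraints 5, 7, 10, 12, 13, 17, 18, and 20 confine each of f, e, c, a to the 3 values {4, …, 6}.
Constraint 19 requires all 4 of them to be distinct, but only 3 values are available — impossible by the pigeonhole principle.

Unsatisfiable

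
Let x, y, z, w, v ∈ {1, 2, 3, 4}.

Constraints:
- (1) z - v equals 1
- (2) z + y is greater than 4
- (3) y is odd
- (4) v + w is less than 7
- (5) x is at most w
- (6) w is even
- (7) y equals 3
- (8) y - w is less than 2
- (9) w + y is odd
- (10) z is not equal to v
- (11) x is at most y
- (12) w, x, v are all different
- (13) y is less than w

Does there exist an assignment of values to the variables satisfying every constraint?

Satisfiable

Setting (x, y, z, w, v) = (3, 3, 2, 4, 1) satisfies everything: constraint 1: z - v = 1; constraint 2: z + y = 5, and the others follow.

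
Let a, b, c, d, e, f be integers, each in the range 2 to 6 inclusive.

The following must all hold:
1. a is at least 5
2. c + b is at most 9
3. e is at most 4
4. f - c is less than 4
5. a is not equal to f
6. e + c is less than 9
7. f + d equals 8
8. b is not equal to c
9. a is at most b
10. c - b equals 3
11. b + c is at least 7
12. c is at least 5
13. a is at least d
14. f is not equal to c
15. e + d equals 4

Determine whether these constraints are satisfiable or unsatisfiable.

From constraint 12: c ≥ 5. From constraints 1 and 9: b ≥ a ≥ 5. Hence c + b ≥ 10. But constraint 2 requires c + b ≤ 9, and 9 < 10. Contradiction.

Unsatisfiable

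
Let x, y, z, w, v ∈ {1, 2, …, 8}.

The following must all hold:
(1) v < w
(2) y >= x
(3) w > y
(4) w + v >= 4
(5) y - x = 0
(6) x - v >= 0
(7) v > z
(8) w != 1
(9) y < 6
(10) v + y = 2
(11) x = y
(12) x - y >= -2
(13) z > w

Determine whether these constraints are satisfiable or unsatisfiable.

Unsatisfiable

Constraints 2, 3, 6, 7, and 13 give x ≤ y, y < w, w < z, z < v, v ≤ x. Chaining: x ≤ y < w < z < v ≤ x, which forces x < x — impossible.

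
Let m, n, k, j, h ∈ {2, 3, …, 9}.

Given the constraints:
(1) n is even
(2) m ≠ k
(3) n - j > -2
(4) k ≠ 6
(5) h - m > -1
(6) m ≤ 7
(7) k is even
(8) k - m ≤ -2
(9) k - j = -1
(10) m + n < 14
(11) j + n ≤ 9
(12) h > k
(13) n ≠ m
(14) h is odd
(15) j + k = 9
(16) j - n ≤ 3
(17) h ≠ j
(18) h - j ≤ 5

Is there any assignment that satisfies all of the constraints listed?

The assignment m = 7, n = 4, k = 4, j = 5, h = 7 works:
  constraint 3 holds since n - j = -1.
  constraint 5 holds since h - m = 0.
The rest check out directly.

Satisfiable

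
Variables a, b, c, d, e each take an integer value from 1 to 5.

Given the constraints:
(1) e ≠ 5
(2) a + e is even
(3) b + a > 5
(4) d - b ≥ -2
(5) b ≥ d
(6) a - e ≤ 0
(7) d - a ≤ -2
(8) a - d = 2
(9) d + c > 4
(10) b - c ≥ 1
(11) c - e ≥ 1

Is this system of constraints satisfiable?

Constraints 4, 6, 7, 10, and 11 give a − d ≥ 2, d − b ≥ -2, b − c ≥ 1, c − e ≥ 1, e − a ≥ 0.
Adding all 5 inequalities: the left sides telescope to 0, and the right sides sum to 2 + (-2) + 1 + 1 + 0 = 2. So 0 ≥ 2, which is false.

Unsatisfiable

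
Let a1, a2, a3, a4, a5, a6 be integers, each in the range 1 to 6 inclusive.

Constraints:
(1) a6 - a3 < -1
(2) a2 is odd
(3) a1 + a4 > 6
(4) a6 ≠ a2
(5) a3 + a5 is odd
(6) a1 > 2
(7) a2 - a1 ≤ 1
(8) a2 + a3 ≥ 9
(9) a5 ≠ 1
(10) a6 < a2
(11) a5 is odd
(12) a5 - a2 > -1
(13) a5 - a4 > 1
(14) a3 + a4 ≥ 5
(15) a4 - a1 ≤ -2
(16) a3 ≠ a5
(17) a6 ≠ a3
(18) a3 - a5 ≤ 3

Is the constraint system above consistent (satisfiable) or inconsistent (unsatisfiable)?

Satisfiable

Take a1 = 5, a2 = 5, a3 = 6, a4 = 2, a5 = 5, a6 = 3. Then constraint 1: a6 - a3 = -3; constraint 3: a1 + a4 = 7; constraint 7: a2 - a1 = 0, and every other listed constraint is also met.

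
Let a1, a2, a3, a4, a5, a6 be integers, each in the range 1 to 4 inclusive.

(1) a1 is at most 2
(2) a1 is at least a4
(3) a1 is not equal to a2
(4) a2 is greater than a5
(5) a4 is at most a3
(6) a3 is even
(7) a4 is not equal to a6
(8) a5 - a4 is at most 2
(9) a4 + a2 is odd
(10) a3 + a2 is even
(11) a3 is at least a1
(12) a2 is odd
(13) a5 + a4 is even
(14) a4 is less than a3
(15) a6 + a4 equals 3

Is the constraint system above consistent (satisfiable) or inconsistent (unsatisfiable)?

Unsatisfiable

Constraint 6 makes a3 even and constraint 12 makes a2 odd, so a3 + a2 must be odd. Constraint 10 says a3 + a2 is even — contradiction.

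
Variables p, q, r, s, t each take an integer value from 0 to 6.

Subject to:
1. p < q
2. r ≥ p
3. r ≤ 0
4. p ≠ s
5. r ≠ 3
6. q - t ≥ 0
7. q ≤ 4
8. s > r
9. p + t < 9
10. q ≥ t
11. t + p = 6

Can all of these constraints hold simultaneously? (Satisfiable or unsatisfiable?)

Unsatisfiable

From constraints 7 and 10: t ≤ q ≤ 4. From constraints 2 and 3: p ≤ r ≤ 0. Hence t + p ≤ 4. But constraint 11 requires t + p = 6, and 6 > 4. Contradiction.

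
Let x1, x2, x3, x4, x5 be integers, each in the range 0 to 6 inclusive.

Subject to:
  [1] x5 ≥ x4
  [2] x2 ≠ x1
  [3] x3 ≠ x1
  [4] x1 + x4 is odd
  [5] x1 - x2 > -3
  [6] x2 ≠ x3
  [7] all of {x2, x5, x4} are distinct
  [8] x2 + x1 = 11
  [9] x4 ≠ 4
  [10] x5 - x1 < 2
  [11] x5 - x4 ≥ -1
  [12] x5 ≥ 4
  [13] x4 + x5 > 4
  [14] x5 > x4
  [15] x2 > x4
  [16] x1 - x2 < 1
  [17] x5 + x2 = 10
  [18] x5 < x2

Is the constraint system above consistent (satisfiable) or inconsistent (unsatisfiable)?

Setting (x1, x2, x3, x4, x5) = (5, 6, 2, 2, 4) satisfies everything: constraint 5: x1 - x2 = -1; constraint 8: x2 + x1 = 11; constraint 10: x5 - x1 = -1, and the others follow.

Satisfiable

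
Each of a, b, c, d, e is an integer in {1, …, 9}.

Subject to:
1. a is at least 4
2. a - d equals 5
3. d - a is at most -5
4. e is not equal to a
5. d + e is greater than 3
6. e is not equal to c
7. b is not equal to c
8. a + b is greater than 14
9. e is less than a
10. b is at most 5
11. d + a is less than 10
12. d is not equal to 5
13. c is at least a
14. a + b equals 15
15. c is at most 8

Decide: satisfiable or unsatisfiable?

Unsatisfiable

From constraints 13 and 15: a ≤ c ≤ 8. From constraint 10: b ≤ 5. Hence a + b ≤ 13. But constraint 14 requires a + b = 15, and 15 > 13. Contradiction.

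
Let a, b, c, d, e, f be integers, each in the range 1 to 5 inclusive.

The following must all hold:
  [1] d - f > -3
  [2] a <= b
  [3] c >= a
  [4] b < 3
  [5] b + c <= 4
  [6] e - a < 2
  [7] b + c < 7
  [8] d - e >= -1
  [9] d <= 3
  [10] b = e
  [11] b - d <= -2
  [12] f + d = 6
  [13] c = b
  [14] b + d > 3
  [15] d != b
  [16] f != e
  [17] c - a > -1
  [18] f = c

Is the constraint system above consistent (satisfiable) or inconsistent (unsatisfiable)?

Unsatisfiable

From constraints 10, 13, and 18, f = c = b = e, so f = e. But constraint 16 says f ≠ e. Contradiction.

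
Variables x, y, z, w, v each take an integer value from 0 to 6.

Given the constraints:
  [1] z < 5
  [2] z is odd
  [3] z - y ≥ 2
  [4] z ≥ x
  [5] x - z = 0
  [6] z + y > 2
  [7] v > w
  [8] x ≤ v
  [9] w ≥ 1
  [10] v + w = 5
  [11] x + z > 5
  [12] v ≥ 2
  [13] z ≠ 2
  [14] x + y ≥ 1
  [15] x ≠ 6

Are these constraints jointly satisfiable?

Satisfiable

Try x = 3, y = 1, z = 3, w = 2, v = 3.
Check constraint 3: z - y = 2; constraint 5: x - z = 0; constraint 6: z + y = 4. The remaining constraints are straightforward to verify.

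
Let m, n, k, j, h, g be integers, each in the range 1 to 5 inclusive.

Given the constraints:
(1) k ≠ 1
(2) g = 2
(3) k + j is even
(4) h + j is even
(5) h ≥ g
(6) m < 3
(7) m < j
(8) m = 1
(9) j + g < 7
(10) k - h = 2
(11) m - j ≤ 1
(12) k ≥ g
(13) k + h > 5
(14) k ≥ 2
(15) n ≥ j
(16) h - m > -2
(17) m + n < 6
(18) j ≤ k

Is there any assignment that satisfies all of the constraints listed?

Try m = 1, n = 3, k = 4, j = 2, h = 2, g = 2.
Check constraint 9: j + g = 4; constraint 10: k - h = 2; constraint 11: m - j = -1. The remaining constraints are straightforward to verify.

Satisfiable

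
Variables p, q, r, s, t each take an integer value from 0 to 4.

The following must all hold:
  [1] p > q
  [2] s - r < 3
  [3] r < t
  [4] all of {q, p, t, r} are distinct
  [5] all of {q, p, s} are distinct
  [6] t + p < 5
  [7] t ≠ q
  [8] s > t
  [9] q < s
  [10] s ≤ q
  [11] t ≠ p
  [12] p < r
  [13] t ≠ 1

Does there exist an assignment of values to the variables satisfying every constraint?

Unsatisfiable

Constraints 1, 3, 8, 10, and 12 give t < s, s ≤ q, q < p, p < r, r < t. Chaining: t < s ≤ q < p < r < t, which forces t < t — impossible.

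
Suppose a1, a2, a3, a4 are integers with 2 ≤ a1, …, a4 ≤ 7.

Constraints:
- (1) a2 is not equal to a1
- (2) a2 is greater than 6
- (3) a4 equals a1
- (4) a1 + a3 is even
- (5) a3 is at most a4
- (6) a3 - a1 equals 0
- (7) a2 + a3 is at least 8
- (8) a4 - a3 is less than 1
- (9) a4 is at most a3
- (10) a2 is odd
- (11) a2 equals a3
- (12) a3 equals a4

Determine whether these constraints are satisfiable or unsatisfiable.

Unsatisfiable

From constraints 3, 11, and 12, a2 = a3 = a4 = a1, so a2 = a1. But constraint 1 says a2 ≠ a1. Contradiction.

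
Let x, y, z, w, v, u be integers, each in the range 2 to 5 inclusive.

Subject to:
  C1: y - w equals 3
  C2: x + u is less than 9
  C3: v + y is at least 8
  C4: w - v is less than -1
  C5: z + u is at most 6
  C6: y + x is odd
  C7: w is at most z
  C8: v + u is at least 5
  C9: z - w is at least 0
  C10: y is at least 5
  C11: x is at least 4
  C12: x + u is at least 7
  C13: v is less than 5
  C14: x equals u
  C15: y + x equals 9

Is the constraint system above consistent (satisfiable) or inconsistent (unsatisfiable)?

Try x = 4, y = 5, z = 2, w = 2, v = 4, u = 4.
Check constraint 1: y - w = 3; constraint 2: x + u = 8. The remaining constraints are straightforward to verify.

Satisfiable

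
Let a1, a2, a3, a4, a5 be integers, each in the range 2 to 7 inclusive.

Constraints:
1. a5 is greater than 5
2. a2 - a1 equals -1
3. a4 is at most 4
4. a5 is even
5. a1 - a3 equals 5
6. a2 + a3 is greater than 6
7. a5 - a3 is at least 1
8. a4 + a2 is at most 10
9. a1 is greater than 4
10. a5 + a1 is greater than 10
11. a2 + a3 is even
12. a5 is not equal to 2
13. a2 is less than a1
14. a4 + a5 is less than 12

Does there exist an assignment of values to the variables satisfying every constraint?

One satisfying assignment is a1 = 7, a2 = 6, a3 = 2, a4 = 3, a5 = 6.
For the less obvious constraints — constraint 2: a2 - a1 = -1; constraint 5: a1 - a3 = 5; constraint 6: a2 + a3 = 8 — and the others hold by inspection.

Satisfiable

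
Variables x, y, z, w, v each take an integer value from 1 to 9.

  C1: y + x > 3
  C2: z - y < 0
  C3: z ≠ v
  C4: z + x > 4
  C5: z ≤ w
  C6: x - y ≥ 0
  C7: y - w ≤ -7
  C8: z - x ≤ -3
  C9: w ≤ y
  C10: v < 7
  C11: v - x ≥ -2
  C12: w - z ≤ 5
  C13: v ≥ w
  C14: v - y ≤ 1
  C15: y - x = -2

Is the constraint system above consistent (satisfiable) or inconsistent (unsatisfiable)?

Constraints 7, 8, 11, 12, and 14 give w − y ≥ 7, y − v ≥ -1, v − x ≥ -2, x − z ≥ 3, z − w ≥ -5.
Adding all 5 inequalities: the left sides telescope to 0, and the right sides sum to 7 + (-1) + (-2) + 3 + (-5) = 2. So 0 ≥ 2, which is false.

Unsatisfiable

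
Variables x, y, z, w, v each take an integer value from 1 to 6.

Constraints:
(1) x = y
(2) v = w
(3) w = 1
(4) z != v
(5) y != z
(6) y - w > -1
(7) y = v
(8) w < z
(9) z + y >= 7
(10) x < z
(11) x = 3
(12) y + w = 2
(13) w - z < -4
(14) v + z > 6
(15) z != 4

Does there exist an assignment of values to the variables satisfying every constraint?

Constraint 11 fixes x = 3 and constraint 3 fixes w = 1. Constraints 1, 2, and 7 give x = y = v = w, so x = w. But 3 ≠ 1 — contradiction.

Unsatisfiable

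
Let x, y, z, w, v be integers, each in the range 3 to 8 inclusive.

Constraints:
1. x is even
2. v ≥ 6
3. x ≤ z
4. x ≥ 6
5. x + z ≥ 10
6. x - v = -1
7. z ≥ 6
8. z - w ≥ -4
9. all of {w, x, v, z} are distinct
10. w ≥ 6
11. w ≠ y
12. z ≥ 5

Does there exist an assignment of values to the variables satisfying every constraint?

Constraints 2, 4, 7, and 10 confine each of w, x, v, z to the 3 values {6, …, 8} (the domain already gives each ≤ 8).
Constraint 9 requires all 4 of them to be distinct, but only 3 values are available — impossible by the pigeonhole principle.

Unsatisfiable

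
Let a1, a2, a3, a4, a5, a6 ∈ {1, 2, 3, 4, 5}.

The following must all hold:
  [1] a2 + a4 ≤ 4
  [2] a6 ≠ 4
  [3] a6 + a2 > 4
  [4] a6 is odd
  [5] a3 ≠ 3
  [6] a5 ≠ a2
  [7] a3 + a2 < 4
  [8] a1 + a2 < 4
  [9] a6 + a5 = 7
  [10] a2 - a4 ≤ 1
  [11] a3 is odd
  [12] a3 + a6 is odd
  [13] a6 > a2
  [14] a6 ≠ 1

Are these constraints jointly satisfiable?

Constraint 11 makes a3 odd and constraint 4 makes a6 odd, so a3 + a6 must be even. Constraint 12 says a3 + a6 is odd — contradiction.

Unsatisfiable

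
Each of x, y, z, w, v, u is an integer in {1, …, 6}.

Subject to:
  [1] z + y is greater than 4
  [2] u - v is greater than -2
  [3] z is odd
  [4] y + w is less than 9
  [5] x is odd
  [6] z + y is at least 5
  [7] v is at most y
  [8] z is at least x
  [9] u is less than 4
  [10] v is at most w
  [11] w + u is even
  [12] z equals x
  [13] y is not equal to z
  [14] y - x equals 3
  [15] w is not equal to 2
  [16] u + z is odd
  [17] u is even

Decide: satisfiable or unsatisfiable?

Satisfiable

Setting (x, y, z, w, v, u) = (1, 4, 1, 4, 1, 2) satisfies everything: constraint 1: z + y = 5; constraint 2: u - v = 1; constraint 4: y + w = 8, and the others follow.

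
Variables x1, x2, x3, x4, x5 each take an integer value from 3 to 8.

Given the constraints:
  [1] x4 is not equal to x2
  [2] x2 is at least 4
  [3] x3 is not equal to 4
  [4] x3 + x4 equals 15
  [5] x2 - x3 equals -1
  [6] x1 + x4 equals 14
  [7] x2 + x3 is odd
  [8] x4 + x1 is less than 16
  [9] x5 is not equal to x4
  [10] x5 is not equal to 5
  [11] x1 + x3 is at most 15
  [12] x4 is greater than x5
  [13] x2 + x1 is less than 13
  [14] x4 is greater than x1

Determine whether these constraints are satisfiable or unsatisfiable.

Setting (x1, x2, x3, x4, x5) = (6, 6, 7, 8, 3) satisfies everything: constraint 4: x3 + x4 = 15; constraint 5: x2 - x3 = -1, and the others follow.

Satisfiable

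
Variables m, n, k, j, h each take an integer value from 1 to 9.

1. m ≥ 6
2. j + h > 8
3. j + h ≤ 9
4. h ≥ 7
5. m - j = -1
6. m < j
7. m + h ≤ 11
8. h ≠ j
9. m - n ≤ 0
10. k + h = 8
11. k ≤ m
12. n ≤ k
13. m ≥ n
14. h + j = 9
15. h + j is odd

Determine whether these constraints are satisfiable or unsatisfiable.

From constraint 1: m ≥ 6. From constraint 4: h ≥ 7. Hence m + h ≥ 13. But constraint 7 requires m + h ≤ 11, and 11 < 13. Contradiction.

Unsatisfiable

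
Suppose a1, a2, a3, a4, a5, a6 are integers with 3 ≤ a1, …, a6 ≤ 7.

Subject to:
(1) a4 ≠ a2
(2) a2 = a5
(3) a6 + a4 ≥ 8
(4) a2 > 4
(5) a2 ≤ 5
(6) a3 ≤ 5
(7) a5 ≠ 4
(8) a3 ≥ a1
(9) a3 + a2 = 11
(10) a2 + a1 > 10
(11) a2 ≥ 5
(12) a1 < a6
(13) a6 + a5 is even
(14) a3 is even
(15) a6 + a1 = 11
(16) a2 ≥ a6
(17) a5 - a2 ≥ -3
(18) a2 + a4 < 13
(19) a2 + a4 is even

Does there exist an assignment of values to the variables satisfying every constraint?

Unsatisfiable

From constraints 5 and 16: a6 ≤ a2 ≤ 5. From constraints 6 and 8: a1 ≤ a3 ≤ 5. Hence a6 + a1 ≤ 10. But constraint 15 requires a6 + a1 = 11, and 11 > 10. Contradiction.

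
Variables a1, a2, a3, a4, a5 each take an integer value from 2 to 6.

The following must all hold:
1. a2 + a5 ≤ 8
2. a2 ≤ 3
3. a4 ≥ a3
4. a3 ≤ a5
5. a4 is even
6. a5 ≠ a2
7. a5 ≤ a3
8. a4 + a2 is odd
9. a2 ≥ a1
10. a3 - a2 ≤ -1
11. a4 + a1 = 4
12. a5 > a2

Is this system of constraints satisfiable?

Constraints 7, 10, and 12 give a3 < a2, a2 < a5, a5 ≤ a3. Chaining: a3 < a2 < a5 ≤ a3, which forces a3 < a3 — impossible.

Unsatisfiable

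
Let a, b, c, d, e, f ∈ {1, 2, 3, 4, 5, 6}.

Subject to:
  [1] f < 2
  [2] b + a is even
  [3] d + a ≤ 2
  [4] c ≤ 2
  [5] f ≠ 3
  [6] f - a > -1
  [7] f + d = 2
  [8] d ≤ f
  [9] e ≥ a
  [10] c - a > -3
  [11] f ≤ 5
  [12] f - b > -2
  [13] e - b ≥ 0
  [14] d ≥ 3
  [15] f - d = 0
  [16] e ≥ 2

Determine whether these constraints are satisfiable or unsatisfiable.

Unsatisfiable

From constraints 8 and 14: f ≥ d and d ≥ 3, so f ≥ 3. From constraint 1: f ≤ 1. But 1 < 3, so no value of f works.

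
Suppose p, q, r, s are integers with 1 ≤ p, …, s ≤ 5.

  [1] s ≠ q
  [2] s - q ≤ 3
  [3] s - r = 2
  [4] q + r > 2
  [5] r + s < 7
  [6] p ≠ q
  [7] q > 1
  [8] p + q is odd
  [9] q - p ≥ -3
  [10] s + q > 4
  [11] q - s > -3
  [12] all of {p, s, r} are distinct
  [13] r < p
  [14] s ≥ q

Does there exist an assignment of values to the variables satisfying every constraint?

The assignment p = 5, q = 2, r = 1, s = 3 works:
  constraint 2 holds since s - q = 1.
  constraint 3 holds since s - r = 2.
  constraint 4 holds since q + r = 3.
The rest check out directly.

Satisfiable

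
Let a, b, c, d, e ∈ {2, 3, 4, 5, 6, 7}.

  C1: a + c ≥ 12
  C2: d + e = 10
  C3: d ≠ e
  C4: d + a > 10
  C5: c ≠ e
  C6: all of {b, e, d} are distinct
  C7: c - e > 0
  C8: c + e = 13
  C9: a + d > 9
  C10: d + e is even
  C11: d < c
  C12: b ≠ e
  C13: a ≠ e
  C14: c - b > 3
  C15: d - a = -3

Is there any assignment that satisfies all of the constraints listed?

Satisfiable

Take a = 7, b = 2, c = 7, d = 4, e = 6. Then constraint 1: a + c = 14; constraint 2: d + e = 10; constraint 4: d + a = 11, and every other listed constraint is also met.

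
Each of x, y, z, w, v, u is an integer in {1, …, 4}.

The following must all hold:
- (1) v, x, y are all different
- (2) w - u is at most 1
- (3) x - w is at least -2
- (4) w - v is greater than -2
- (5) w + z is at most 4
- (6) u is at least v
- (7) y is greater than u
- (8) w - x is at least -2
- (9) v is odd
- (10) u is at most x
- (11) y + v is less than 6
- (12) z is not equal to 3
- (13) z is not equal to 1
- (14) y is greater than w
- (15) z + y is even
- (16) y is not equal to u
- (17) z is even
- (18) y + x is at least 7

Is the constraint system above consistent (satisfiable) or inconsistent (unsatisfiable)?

Satisfiable

Take x = 3, y = 4, z = 2, w = 2, v = 1, u = 2. Then constraint 2: w - u = 0; constraint 3: x - w = 1, and every other listed constraint is also met.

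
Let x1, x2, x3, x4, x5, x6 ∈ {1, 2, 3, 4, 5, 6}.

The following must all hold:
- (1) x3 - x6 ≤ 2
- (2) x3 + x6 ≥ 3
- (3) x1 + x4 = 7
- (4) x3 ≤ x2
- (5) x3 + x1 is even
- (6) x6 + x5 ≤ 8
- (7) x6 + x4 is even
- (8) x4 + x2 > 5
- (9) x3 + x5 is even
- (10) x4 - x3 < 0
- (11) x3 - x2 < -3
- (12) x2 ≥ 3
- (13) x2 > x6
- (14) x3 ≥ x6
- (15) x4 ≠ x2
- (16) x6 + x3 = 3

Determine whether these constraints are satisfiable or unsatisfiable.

Satisfiable

Try x1 = 6, x2 = 6, x3 = 2, x4 = 1, x5 = 6, x6 = 1.
Check constraint 1: x3 - x6 = 1; constraint 2: x3 + x6 = 3; constraint 3: x1 + x4 = 7. The remaining constraints are straightforward to verify.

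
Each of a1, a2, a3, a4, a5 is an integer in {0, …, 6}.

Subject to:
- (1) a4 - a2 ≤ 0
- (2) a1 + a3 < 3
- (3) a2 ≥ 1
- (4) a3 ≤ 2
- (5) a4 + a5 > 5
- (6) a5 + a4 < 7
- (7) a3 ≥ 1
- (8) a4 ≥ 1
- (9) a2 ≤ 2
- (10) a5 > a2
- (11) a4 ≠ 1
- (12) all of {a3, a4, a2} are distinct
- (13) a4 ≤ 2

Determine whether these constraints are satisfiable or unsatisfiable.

Constraints 3, 4, 7, 8, 9, and 13 confine each of a3, a4, a2 to the 2 values {1, 2}.
Constraint 12 requires all 3 of them to be distinct, but only 2 values are available — impossible by the pigeonhole principle.

Unsatisfiable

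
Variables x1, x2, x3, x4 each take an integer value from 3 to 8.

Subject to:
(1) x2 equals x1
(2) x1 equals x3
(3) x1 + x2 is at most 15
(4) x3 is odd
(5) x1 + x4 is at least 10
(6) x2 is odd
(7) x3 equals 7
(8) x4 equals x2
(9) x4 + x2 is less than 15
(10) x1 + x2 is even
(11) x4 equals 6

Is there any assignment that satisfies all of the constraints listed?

Constraint 11 fixes x4 = 6 and constraint 7 fixes x3 = 7. Constraints 1, 2, and 8 give x4 = x2 = x1 = x3, so x4 = x3. But 6 ≠ 7 — contradiction.

Unsatisfiable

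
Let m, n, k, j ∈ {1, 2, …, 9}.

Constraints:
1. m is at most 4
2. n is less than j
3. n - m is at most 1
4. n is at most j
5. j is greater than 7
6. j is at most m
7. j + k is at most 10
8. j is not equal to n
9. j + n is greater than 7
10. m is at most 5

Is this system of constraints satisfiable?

From constraint 5: j ≥ 8. From constraints 1 and 6: j ≤ m and m ≤ 4, so j ≤ 4. But 4 < 8, so no value of j works.

Unsatisfiable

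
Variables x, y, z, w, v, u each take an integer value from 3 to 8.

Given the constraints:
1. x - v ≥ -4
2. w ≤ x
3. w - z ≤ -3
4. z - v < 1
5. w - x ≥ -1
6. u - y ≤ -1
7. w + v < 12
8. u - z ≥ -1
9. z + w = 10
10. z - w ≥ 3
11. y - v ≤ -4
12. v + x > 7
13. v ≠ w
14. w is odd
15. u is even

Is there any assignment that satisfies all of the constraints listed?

Unsatisfiable

Constraints 1, 5, 6, 8, 10, and 11 give u − z ≥ -1, z − w ≥ 3, w − x ≥ -1, x − v ≥ -4, v − y ≥ 4, y − u ≥ 1.
Adding all 6 inequalities: the left sides telescope to 0, and the right sides sum to (-1) + 3 + (-1) + (-4) + 4 + 1 = 2. So 0 ≥ 2, which is false.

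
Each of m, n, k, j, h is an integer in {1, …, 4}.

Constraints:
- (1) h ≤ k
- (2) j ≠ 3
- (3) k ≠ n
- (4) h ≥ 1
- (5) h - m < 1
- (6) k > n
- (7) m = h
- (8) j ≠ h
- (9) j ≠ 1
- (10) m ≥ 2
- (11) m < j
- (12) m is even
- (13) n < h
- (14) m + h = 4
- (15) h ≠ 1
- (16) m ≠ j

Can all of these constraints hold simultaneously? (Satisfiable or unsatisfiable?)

Setting (m, n, k, j, h) = (2, 1, 4, 4, 2) satisfies everything: constraint 5: h - m = 0; constraint 14: m + h = 4, and the others follow.

Satisfiable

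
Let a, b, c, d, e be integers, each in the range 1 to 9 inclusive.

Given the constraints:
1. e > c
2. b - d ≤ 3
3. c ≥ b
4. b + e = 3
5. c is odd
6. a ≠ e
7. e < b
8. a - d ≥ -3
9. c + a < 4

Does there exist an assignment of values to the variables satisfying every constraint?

Unsatisfiable

Constraints 1, 3, and 7 give c < e, e < b, b ≤ c. Chaining: c < e < b ≤ c, which forces c < c — impossible.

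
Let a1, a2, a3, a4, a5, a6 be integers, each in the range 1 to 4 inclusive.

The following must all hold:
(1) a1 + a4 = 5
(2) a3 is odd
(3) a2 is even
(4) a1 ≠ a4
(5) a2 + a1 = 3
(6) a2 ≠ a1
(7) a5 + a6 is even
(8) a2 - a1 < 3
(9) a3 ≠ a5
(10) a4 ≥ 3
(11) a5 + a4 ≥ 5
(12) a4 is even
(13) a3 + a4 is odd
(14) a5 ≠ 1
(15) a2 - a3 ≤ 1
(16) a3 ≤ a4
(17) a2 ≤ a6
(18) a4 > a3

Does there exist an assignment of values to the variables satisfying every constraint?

One satisfying assignment is a1 = 1, a2 = 2, a3 = 3, a4 = 4, a5 = 2, a6 = 4.
For the less obvious constraints — constraint 1: a1 + a4 = 5; constraint 5: a2 + a1 = 3 — and the others hold by inspection.

Satisfiable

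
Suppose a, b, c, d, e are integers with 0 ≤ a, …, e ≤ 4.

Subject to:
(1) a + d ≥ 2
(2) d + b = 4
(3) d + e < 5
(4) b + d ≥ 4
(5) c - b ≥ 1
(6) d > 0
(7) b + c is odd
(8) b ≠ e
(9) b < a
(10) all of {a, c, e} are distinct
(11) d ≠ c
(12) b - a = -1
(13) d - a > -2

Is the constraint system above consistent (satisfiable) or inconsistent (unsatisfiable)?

Satisfiable

One satisfying assignment is a = 2, b = 1, c = 4, d = 3, e = 0.
For the less obvious constraints — constraint 1: a + d = 5; constraint 2: d + b = 4; constraint 3: d + e = 3 — and the others hold by inspection.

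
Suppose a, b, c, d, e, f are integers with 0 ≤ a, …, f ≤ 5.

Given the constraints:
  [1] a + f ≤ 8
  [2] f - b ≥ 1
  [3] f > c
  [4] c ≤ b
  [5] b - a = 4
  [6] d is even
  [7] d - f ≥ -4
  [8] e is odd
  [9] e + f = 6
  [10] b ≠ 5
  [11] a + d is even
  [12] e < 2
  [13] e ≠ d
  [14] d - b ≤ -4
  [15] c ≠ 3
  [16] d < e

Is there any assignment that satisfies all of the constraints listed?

Constraints 2, 7, and 14 give b − d ≥ 4, d − f ≥ -4, f − b ≥ 1.
Adding all 3 inequalities: the left sides telescope to 0, and the right sides sum to 4 + (-4) + 1 = 1. So 0 ≥ 1, which is false.

Unsatisfiable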